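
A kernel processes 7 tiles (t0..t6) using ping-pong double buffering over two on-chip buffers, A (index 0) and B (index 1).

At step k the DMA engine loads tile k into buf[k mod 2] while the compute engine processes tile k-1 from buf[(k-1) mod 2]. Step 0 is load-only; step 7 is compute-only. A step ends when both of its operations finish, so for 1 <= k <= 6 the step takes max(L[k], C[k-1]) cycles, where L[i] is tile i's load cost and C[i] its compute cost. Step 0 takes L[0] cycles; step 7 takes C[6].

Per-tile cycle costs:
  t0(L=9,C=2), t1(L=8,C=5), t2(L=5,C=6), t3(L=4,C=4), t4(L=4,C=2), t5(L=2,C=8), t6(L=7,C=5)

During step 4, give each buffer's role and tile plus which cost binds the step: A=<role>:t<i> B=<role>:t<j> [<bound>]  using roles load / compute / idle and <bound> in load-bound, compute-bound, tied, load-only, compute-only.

step 4: A=load:t4 B=compute:t3 [tied]

  0. 9=9c; end=9; A:t0 B:-
  1. max(8,2)=8c; end=17; A:t0 B:t1
  2. max(5,5)=5c; end=22; A:t2 B:t1
  3. max(4,6)=6c; end=28; A:t2 B:t3
  4. max(4,4)=4c; end=32; A:t4 B:t3
  5. max(2,2)=2c; end=34; A:t4 B:t5
  6. max(7,8)=8c; end=42; A:t6 B:t5
  7. 5=5c; end=47; A:t6 B:t5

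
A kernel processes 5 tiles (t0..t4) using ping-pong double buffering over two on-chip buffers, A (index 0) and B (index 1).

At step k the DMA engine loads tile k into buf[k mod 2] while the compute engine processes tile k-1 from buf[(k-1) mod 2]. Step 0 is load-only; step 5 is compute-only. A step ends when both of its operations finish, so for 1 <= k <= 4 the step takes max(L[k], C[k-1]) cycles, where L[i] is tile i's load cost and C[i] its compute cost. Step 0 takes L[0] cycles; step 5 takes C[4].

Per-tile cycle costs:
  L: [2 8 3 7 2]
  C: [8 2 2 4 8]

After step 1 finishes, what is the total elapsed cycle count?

  0. 2=2c; end=2; A:t0 B:-
  1. max(8,8)=8c; end=10; A:t0 B:t1
  2. max(3,2)=3c; end=13; A:t2 B:t1
  3. max(7,2)=7c; end=20; A:t2 B:t3
  4. max(2,4)=4c; end=24; A:t4 B:t3
  5. 8=8c; end=32; A:t4 B:t3

end_cycle[1] = 10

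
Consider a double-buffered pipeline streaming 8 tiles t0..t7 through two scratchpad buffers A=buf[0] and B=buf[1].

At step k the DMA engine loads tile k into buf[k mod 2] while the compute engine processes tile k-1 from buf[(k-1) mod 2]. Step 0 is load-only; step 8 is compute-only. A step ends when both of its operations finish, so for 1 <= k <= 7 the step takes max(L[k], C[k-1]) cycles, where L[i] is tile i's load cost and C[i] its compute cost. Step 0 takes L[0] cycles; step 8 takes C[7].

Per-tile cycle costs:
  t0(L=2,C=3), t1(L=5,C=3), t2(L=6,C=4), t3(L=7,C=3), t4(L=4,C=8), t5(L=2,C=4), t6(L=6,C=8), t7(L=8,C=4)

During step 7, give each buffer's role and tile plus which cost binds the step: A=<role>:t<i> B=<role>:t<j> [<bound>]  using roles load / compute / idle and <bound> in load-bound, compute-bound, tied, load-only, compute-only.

step 0: L[0]=2 → dur=2, Σ=2 | A=load:t0 B=idle [load-only]
step 1: L[1]=5 C[0]=3 → dur=5, Σ=7 | A=compute:t0 B=load:t1 [load-bound]
step 2: L[2]=6 C[1]=3 → dur=6, Σ=13 | A=load:t2 B=compute:t1 [load-bound]
step 3: L[3]=7 C[2]=4 → dur=7, Σ=20 | A=compute:t2 B=load:t3 [load-bound]
step 4: L[4]=4 C[3]=3 → dur=4, Σ=24 | A=load:t4 B=compute:t3 [load-bound]
step 5: L[5]=2 C[4]=8 → dur=8, Σ=32 | A=compute:t4 B=load:t5 [compute-bound]
step 6: L[6]=6 C[5]=4 → dur=6, Σ=38 | A=load:t6 B=compute:t5 [load-bound]
step 7: L[7]=8 C[6]=8 → dur=8, Σ=46 | A=compute:t6 B=load:t7 [tied]
step 8: C[7]=4 → dur=4, Σ=50 | A=idle B=compute:t7 [compute-only]

step 7: A=compute:t6 B=load:t7 [tied]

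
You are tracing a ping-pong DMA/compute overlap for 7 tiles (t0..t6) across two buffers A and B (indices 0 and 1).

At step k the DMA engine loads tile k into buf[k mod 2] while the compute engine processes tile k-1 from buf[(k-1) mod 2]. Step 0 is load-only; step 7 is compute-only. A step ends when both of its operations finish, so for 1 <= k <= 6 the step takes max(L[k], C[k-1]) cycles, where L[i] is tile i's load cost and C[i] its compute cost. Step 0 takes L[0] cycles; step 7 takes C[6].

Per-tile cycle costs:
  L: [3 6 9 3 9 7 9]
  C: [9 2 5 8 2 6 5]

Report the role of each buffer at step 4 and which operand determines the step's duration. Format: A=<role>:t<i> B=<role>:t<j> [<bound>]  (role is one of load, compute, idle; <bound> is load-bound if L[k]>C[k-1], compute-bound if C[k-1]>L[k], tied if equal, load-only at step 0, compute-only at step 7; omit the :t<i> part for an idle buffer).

step 4: A=load:t4 B=compute:t3 [load-bound]

[0] DMA t0→A (3c) ∥ CU idle ⇒ 3c, clock 3
[1] DMA t1→B (6c) ∥ CU A:t0 (9c) ⇒ 9c, clock 12
[2] DMA t2→A (9c) ∥ CU B:t1 (2c) ⇒ 9c, clock 21
[3] DMA t3→B (3c) ∥ CU A:t2 (5c) ⇒ 5c, clock 26
[4] DMA t4→A (9c) ∥ CU B:t3 (8c) ⇒ 9c, clock 35
[5] DMA t5→B (7c) ∥ CU A:t4 (2c) ⇒ 7c, clock 42
[6] DMA t6→A (9c) ∥ CU B:t5 (6c) ⇒ 9c, clock 51
[7] DMA idle ∥ CU A:t6 (5c) ⇒ 5c, clock 56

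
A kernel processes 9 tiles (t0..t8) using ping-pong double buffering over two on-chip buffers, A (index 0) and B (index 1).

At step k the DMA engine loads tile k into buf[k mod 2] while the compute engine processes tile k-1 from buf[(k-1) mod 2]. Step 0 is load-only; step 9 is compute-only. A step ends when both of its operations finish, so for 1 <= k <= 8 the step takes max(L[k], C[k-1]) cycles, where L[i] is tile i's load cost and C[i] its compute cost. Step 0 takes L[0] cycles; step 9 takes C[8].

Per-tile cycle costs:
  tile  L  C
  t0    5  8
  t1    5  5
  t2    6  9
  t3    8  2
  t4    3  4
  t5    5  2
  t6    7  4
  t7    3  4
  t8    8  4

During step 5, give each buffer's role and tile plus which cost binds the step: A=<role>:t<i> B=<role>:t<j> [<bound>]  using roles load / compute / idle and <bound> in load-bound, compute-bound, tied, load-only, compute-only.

  0. 5=5c; end=5; A:t0 B:-
  1. max(5,8)=8c; end=13; A:t0 B:t1
  2. max(6,5)=6c; end=19; A:t2 B:t1
  3. max(8,9)=9c; end=28; A:t2 B:t3
  4. max(3,2)=3c; end=31; A:t4 B:t3
  5. max(5,4)=5c; end=36; A:t4 B:t5
  6. max(7,2)=7c; end=43; A:t6 B:t5
  7. max(3,4)=4c; end=47; A:t6 B:t7
  8. max(8,4)=8c; end=55; A:t8 B:t7
  9. 4=4c; end=59; A:t8 B:t7

step 5: A=compute:t4 B=load:t5 [load-bound]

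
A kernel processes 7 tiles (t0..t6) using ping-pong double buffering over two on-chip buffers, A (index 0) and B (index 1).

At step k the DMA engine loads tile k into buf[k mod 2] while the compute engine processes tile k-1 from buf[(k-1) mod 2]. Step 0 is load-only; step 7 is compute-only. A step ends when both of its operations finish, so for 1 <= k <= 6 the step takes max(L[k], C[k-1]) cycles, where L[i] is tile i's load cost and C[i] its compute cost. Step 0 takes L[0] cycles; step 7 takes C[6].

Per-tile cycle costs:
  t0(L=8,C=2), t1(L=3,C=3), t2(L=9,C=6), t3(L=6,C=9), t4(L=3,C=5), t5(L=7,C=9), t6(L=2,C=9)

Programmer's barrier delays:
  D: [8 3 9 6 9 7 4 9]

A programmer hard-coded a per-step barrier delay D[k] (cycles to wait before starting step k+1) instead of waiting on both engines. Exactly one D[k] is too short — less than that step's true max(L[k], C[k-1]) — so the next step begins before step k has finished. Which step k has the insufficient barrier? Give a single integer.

hazard at step 6

k=0 barrier L[0]=8→8c, D[0]=8 ok
k=1 barrier max(L[1]=3,C[0]=2)→3c, D[1]=3 ok
k=2 barrier max(L[2]=9,C[1]=3)→9c, D[2]=9 ok
k=3 barrier max(L[3]=6,C[2]=6)→6c, D[3]=6 ok
k=4 barrier max(L[4]=3,C[3]=9)→9c, D[4]=9 ok
k=5 barrier max(L[5]=7,C[4]=5)→7c, D[5]=7 ok
k=6 barrier max(L[6]=2,C[5]=9)→9c, D[6]=4 SHORT
k=7 barrier C[6]=9→9c, D[7]=9 ok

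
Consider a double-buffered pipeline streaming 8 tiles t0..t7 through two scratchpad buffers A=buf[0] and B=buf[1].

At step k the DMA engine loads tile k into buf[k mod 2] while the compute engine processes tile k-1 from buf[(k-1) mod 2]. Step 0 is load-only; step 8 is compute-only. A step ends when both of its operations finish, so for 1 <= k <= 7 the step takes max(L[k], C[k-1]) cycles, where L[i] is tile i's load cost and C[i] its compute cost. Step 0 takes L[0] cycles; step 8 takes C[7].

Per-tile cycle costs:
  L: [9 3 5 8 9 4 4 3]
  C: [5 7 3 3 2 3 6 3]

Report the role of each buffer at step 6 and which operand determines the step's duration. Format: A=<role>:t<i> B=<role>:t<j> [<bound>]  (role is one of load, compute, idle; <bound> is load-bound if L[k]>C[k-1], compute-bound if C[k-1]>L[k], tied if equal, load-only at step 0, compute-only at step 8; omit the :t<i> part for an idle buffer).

[0] DMA t0→A (9c) ∥ CU idle ⇒ 9c, clock 9
[1] DMA t1→B (3c) ∥ CU A:t0 (5c) ⇒ 5c, clock 14
[2] DMA t2→A (5c) ∥ CU B:t1 (7c) ⇒ 7c, clock 21
[3] DMA t3→B (8c) ∥ CU A:t2 (3c) ⇒ 8c, clock 29
[4] DMA t4→A (9c) ∥ CU B:t3 (3c) ⇒ 9c, clock 38
[5] DMA t5→B (4c) ∥ CU A:t4 (2c) ⇒ 4c, clock 42
[6] DMA t6→A (4c) ∥ CU B:t5 (3c) ⇒ 4c, clock 46
[7] DMA t7→B (3c) ∥ CU A:t6 (6c) ⇒ 6c, clock 52
[8] DMA idle ∥ CU B:t7 (3c) ⇒ 3c, clock 55

step 6: A=load:t6 B=compute:t5 [load-bound]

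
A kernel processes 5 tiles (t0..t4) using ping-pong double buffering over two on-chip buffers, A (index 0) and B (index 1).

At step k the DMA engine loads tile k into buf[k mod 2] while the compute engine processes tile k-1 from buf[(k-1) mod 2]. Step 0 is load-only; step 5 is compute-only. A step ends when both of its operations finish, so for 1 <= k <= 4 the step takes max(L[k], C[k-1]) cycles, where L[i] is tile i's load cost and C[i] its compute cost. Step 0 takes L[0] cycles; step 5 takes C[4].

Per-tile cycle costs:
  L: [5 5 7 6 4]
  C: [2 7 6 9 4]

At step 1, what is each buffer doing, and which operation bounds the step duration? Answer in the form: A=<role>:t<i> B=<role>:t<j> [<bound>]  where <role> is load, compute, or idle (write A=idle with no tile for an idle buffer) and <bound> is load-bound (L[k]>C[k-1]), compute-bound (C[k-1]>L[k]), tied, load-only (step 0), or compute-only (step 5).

  0. 5=5c; end=5; A:t0 B:-
  1. max(5,2)=5c; end=10; A:t0 B:t1
  2. max(7,7)=7c; end=17; A:t2 B:t1
  3. max(6,6)=6c; end=23; A:t2 B:t3
  4. max(4,9)=9c; end=32; A:t4 B:t3
  5. 4=4c; end=36; A:t4 B:t3

step 1: A=compute:t0 B=load:t1 [load-bound]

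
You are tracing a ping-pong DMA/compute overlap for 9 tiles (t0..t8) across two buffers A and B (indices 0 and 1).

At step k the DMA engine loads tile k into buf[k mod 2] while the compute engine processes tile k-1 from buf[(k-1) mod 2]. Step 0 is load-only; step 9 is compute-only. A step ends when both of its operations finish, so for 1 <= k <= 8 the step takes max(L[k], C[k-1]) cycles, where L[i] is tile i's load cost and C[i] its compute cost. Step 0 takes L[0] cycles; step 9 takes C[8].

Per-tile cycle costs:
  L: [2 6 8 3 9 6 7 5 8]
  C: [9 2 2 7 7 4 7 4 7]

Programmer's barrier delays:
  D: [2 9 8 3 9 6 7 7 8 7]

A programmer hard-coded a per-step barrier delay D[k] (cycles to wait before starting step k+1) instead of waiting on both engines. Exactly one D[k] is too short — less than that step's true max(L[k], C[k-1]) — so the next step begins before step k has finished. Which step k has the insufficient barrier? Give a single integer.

hazard at step 5

[0] required=L[0]=2=2 vs D=2 ok
[1] required=max(L[1]=6,C[0]=9)=9 vs D=9 ok
[2] required=max(L[2]=8,C[1]=2)=8 vs D=8 ok
[3] required=max(L[3]=3,C[2]=2)=3 vs D=3 ok
[4] required=max(L[4]=9,C[3]=7)=9 vs D=9 ok
[5] required=max(L[5]=6,C[4]=7)=7 vs D=6 SHORT
[6] required=max(L[6]=7,C[5]=4)=7 vs D=7 ok
[7] required=max(L[7]=5,C[6]=7)=7 vs D=7 ok
[8] required=max(L[8]=8,C[7]=4)=8 vs D=8 ok
[9] required=C[8]=7=7 vs D=7 ok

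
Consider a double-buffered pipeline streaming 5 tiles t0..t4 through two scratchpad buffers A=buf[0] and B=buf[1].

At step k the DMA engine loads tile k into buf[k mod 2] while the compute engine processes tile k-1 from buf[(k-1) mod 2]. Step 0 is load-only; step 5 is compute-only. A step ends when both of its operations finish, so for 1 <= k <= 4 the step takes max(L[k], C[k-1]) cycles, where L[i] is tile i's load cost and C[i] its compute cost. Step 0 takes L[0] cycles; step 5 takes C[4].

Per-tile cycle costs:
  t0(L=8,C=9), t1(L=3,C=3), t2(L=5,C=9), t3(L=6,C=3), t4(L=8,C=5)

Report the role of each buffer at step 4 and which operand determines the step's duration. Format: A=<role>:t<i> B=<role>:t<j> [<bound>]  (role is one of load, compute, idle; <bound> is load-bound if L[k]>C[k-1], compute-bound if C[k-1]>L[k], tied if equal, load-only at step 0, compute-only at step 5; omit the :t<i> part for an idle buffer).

k=0 load=t0/8c comp=- wait=8 total=8
k=1 load=t1/3c comp=t0/9c wait=9 total=17
k=2 load=t2/5c comp=t1/3c wait=5 total=22
k=3 load=t3/6c comp=t2/9c wait=9 total=31
k=4 load=t4/8c comp=t3/3c wait=8 total=39
k=5 load=- comp=t4/5c wait=5 total=44

step 4: A=load:t4 B=compute:t3 [load-bound]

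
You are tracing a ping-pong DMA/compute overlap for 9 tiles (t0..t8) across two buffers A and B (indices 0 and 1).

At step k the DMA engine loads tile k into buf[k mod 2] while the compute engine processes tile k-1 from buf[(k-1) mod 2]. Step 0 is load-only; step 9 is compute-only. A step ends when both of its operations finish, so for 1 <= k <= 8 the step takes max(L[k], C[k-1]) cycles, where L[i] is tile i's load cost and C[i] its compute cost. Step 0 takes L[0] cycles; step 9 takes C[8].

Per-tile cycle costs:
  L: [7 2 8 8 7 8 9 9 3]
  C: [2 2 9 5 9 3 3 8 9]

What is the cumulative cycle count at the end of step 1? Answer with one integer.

[0] DMA t0→A (7c) ∥ CU idle ⇒ 7c, clock 7
[1] DMA t1→B (2c) ∥ CU A:t0 (2c) ⇒ 2c, clock 9
[2] DMA t2→A (8c) ∥ CU B:t1 (2c) ⇒ 8c, clock 17
[3] DMA t3→B (8c) ∥ CU A:t2 (9c) ⇒ 9c, clock 26
[4] DMA t4→A (7c) ∥ CU B:t3 (5c) ⇒ 7c, clock 33
[5] DMA t5→B (8c) ∥ CU A:t4 (9c) ⇒ 9c, clock 42
[6] DMA t6→A (9c) ∥ CU B:t5 (3c) ⇒ 9c, clock 51
[7] DMA t7→B (9c) ∥ CU A:t6 (3c) ⇒ 9c, clock 60
[8] DMA t8→A (3c) ∥ CU B:t7 (8c) ⇒ 8c, clock 68
[9] DMA idle ∥ CU A:t8 (9c) ⇒ 9c, clock 77

end_cycle[1] = 9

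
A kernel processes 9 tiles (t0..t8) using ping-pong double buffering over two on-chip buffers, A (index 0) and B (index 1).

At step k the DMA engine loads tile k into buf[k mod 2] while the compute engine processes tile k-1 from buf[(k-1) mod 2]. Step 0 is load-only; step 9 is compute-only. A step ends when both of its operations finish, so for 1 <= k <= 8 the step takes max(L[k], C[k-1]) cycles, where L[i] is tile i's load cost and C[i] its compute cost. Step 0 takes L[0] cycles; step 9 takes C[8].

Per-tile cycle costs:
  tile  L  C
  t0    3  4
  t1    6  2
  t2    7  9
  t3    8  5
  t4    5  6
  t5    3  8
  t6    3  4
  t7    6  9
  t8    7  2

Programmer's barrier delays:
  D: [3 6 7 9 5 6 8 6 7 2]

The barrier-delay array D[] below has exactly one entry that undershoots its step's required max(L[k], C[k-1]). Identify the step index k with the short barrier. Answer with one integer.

hazard at step 8

k=0 barrier L[0]=3→3c, D[0]=3 ok
k=1 barrier max(L[1]=6,C[0]=4)→6c, D[1]=6 ok
k=2 barrier max(L[2]=7,C[1]=2)→7c, D[2]=7 ok
k=3 barrier max(L[3]=8,C[2]=9)→9c, D[3]=9 ok
k=4 barrier max(L[4]=5,C[3]=5)→5c, D[4]=5 ok
k=5 barrier max(L[5]=3,C[4]=6)→6c, D[5]=6 ok
k=6 barrier max(L[6]=3,C[5]=8)→8c, D[6]=8 ok
k=7 barrier max(L[7]=6,C[6]=4)→6c, D[7]=6 ok
k=8 barrier max(L[8]=7,C[7]=9)→9c, D[8]=7 SHORT
k=9 barrier C[8]=2→2c, D[9]=2 ok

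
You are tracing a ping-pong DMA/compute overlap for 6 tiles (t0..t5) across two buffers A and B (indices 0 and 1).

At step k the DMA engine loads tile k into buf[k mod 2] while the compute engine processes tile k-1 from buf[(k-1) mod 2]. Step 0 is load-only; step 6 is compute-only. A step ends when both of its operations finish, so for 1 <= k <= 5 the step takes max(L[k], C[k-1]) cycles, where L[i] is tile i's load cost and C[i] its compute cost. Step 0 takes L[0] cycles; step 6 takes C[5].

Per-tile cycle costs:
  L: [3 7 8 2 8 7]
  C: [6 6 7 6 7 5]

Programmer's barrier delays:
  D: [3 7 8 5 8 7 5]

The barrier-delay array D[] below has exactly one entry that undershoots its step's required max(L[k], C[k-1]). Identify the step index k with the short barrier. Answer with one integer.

k=0 barrier L[0]=3→3c, D[0]=3 ok
k=1 barrier max(L[1]=7,C[0]=6)→7c, D[1]=7 ok
k=2 barrier max(L[2]=8,C[1]=6)→8c, D[2]=8 ok
k=3 barrier max(L[3]=2,C[2]=7)→7c, D[3]=5 SHORT
k=4 barrier max(L[4]=8,C[3]=6)→8c, D[4]=8 ok
k=5 barrier max(L[5]=7,C[4]=7)→7c, D[5]=7 ok
k=6 barrier C[5]=5→5c, D[6]=5 ok

hazard at step 3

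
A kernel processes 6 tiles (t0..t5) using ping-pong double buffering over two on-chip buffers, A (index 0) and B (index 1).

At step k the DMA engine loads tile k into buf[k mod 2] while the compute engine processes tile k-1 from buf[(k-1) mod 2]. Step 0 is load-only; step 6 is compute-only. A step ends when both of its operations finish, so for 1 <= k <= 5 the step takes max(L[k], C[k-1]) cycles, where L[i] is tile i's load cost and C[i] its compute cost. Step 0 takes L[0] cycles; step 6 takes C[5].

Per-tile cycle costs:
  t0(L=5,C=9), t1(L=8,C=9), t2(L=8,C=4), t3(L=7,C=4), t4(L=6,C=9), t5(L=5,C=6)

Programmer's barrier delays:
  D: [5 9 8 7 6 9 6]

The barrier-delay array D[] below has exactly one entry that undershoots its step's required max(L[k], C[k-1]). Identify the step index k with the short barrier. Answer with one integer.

k=0 barrier L[0]=5→5c, D[0]=5 ok
k=1 barrier max(L[1]=8,C[0]=9)→9c, D[1]=9 ok
k=2 barrier max(L[2]=8,C[1]=9)→9c, D[2]=8 SHORT
k=3 barrier max(L[3]=7,C[2]=4)→7c, D[3]=7 ok
k=4 barrier max(L[4]=6,C[3]=4)→6c, D[4]=6 ok
k=5 barrier max(L[5]=5,C[4]=9)→9c, D[5]=9 ok
k=6 barrier C[5]=6→6c, D[6]=6 ok

hazard at step 2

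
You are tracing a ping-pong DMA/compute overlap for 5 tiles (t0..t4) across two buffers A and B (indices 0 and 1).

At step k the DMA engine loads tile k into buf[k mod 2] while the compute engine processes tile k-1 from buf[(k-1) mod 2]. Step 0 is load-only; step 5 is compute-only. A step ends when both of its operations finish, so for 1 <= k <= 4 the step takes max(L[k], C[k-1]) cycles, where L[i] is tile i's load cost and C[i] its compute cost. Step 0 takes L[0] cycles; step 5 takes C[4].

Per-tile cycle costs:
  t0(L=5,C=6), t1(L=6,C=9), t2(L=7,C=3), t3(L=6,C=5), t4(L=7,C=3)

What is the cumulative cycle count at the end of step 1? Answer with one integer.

end_cycle[1] = 11

k=0 load=t0/5c comp=- wait=5 total=5
k=1 load=t1/6c comp=t0/6c wait=6 total=11
k=2 load=t2/7c comp=t1/9c wait=9 total=20
k=3 load=t3/6c comp=t2/3c wait=6 total=26
k=4 load=t4/7c comp=t3/5c wait=7 total=33
k=5 load=- comp=t4/3c wait=3 total=36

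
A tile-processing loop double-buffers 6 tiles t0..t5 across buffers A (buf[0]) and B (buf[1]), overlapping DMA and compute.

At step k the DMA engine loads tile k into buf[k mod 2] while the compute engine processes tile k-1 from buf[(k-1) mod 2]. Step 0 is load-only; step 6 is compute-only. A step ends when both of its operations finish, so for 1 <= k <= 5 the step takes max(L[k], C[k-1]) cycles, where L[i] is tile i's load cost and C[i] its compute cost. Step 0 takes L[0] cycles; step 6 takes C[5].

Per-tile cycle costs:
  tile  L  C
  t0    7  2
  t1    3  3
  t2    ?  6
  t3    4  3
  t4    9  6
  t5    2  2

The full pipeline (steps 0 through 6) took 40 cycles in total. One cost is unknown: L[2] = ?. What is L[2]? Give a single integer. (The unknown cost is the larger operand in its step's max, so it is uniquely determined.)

step 0 = dur = L[0]=7 = 7
step 1 = dur = max(L[1]=3, C[0]=2) = 3
step 2 = dur = max(L[2]=?, C[1]=3) = L[2]  (unknown; binding)
step 3 = dur = max(L[3]=4, C[2]=6) = 6
step 4 = dur = max(L[4]=9, C[3]=3) = 9
step 5 = dur = max(L[5]=2, C[4]=6) = 6
step 6 = dur = C[5]=2 = 2
sum of known step durations = 33
dur[2] = total - known = 40 - 33 = 7
L[2] is the binding max in step 2, so L[2] = dur[2] = 7

L[2] = 7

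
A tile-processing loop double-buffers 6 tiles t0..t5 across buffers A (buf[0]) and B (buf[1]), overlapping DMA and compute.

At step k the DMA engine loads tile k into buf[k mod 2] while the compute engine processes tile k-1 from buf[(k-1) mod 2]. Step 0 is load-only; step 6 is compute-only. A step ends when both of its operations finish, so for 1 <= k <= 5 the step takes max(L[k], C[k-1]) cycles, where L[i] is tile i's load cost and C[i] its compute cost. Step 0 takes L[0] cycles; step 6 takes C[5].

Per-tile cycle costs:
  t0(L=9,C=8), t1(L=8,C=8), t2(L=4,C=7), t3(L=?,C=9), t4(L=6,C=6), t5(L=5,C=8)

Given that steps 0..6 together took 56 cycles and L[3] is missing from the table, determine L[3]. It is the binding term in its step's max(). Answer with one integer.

L[3] = 8

step 0 → dur = L[0]=9 = 9
step 1 → dur = max(L[1]=8, C[0]=8) = 8
step 2 → dur = max(L[2]=4, C[1]=8) = 8
step 3 → dur = max(L[3]=?, C[2]=7) = L[3]  (unknown; binding)
step 4 → dur = max(L[4]=6, C[3]=9) = 9
step 5 → dur = max(L[5]=5, C[4]=6) = 6
step 6 → dur = C[5]=8 = 8
sum of known step durations = 48
dur[3] = total - known = 56 - 48 = 8
L[3] is the binding max in step 3, so L[3] = dur[3] = 8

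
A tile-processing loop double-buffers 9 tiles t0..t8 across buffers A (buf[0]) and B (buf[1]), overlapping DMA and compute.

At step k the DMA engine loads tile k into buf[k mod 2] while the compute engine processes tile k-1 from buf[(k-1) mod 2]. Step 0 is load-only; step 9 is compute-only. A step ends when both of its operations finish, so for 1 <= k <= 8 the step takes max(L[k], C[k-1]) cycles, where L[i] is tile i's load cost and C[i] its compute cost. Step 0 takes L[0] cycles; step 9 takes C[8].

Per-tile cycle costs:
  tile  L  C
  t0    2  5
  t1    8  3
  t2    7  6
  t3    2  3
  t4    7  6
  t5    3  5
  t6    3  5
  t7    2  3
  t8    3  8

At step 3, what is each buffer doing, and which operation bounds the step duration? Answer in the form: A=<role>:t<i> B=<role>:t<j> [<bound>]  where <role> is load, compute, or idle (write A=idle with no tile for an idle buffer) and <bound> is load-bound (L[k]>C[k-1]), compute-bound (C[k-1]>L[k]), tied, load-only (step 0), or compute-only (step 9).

[0] DMA t0→A (2c) ∥ CU idle ⇒ 2c, clock 2
[1] DMA t1→B (8c) ∥ CU A:t0 (5c) ⇒ 8c, clock 10
[2] DMA t2→A (7c) ∥ CU B:t1 (3c) ⇒ 7c, clock 17
[3] DMA t3→B (2c) ∥ CU A:t2 (6c) ⇒ 6c, clock 23
[4] DMA t4→A (7c) ∥ CU B:t3 (3c) ⇒ 7c, clock 30
[5] DMA t5→B (3c) ∥ CU A:t4 (6c) ⇒ 6c, clock 36
[6] DMA t6→A (3c) ∥ CU B:t5 (5c) ⇒ 5c, clock 41
[7] DMA t7→B (2c) ∥ CU A:t6 (5c) ⇒ 5c, clock 46
[8] DMA t8→A (3c) ∥ CU B:t7 (3c) ⇒ 3c, clock 49
[9] DMA idle ∥ CU A:t8 (8c) ⇒ 8c, clock 57

step 3: A=compute:t2 B=load:t3 [compute-bound]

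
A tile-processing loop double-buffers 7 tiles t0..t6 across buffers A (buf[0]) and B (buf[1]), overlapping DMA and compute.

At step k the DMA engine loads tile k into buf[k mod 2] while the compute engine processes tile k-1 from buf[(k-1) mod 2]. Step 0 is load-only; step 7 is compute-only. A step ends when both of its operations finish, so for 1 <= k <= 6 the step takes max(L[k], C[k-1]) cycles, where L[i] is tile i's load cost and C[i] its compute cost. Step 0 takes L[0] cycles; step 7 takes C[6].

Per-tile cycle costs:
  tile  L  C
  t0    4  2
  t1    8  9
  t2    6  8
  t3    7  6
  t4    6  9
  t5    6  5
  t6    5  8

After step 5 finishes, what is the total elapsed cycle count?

end_cycle[5] = 44

step 0: L[0]=4 → dur=4, Σ=4 | A=load:t0 B=idle [load-only]
step 1: L[1]=8 C[0]=2 → dur=8, Σ=12 | A=compute:t0 B=load:t1 [load-bound]
step 2: L[2]=6 C[1]=9 → dur=9, Σ=21 | A=load:t2 B=compute:t1 [compute-bound]
step 3: L[3]=7 C[2]=8 → dur=8, Σ=29 | A=compute:t2 B=load:t3 [compute-bound]
step 4: L[4]=6 C[3]=6 → dur=6, Σ=35 | A=load:t4 B=compute:t3 [tied]
step 5: L[5]=6 C[4]=9 → dur=9, Σ=44 | A=compute:t4 B=load:t5 [compute-bound]
step 6: L[6]=5 C[5]=5 → dur=5, Σ=49 | A=load:t6 B=compute:t5 [tied]
step 7: C[6]=8 → dur=8, Σ=57 | A=compute:t6 B=idle [compute-only]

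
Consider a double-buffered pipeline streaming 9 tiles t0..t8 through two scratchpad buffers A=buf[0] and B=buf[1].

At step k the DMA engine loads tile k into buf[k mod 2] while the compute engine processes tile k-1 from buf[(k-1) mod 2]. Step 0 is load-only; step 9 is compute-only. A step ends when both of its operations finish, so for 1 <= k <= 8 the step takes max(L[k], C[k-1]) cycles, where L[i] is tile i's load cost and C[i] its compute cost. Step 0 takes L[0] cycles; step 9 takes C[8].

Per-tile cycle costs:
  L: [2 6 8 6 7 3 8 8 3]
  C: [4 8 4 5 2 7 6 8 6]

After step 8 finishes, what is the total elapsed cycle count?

k=0 load=t0/2c comp=- wait=2 total=2
k=1 load=t1/6c comp=t0/4c wait=6 total=8
k=2 load=t2/8c comp=t1/8c wait=8 total=16
k=3 load=t3/6c comp=t2/4c wait=6 total=22
k=4 load=t4/7c comp=t3/5c wait=7 total=29
k=5 load=t5/3c comp=t4/2c wait=3 total=32
k=6 load=t6/8c comp=t5/7c wait=8 total=40
k=7 load=t7/8c comp=t6/6c wait=8 total=48
k=8 load=t8/3c comp=t7/8c wait=8 total=56
k=9 load=- comp=t8/6c wait=6 total=62

end_cycle[8] = 56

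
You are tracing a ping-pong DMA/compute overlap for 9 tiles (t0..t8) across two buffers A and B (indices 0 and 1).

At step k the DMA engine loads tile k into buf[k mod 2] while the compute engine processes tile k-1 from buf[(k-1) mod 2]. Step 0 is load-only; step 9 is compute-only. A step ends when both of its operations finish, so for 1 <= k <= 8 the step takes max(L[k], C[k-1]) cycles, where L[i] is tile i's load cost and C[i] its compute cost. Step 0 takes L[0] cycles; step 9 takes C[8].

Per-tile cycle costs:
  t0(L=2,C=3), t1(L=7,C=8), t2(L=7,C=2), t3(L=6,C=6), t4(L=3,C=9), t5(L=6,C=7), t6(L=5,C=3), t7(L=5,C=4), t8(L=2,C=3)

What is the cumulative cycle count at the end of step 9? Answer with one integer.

end_cycle[9] = 57

  0. 2=2c; end=2; A:t0 B:-
  1. max(7,3)=7c; end=9; A:t0 B:t1
  2. max(7,8)=8c; end=17; A:t2 B:t1
  3. max(6,2)=6c; end=23; A:t2 B:t3
  4. max(3,6)=6c; end=29; A:t4 B:t3
  5. max(6,9)=9c; end=38; A:t4 B:t5
  6. max(5,7)=7c; end=45; A:t6 B:t5
  7. max(5,3)=5c; end=50; A:t6 B:t7
  8. max(2,4)=4c; end=54; A:t8 B:t7
  9. 3=3c; end=57; A:t8 B:t7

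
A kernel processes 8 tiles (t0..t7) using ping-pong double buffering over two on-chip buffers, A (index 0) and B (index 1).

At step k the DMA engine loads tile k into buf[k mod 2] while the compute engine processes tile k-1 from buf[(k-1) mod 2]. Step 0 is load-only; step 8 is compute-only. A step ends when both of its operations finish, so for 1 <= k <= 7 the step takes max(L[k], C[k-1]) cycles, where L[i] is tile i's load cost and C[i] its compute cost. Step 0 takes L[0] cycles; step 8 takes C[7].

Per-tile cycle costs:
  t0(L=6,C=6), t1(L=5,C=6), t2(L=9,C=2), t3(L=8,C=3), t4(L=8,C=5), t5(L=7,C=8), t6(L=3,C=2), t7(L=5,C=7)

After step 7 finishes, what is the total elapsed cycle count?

end_cycle[7] = 57

step 0: L[0]=6 → dur=6, Σ=6 | A=load:t0 B=idle [load-only]
step 1: L[1]=5 C[0]=6 → dur=6, Σ=12 | A=compute:t0 B=load:t1 [compute-bound]
step 2: L[2]=9 C[1]=6 → dur=9, Σ=21 | A=load:t2 B=compute:t1 [load-bound]
step 3: L[3]=8 C[2]=2 → dur=8, Σ=29 | A=compute:t2 B=load:t3 [load-bound]
step 4: L[4]=8 C[3]=3 → dur=8, Σ=37 | A=load:t4 B=compute:t3 [load-bound]
step 5: L[5]=7 C[4]=5 → dur=7, Σ=44 | A=compute:t4 B=load:t5 [load-bound]
step 6: L[6]=3 C[5]=8 → dur=8, Σ=52 | A=load:t6 B=compute:t5 [compute-bound]
step 7: L[7]=5 C[6]=2 → dur=5, Σ=57 | A=compute:t6 B=load:t7 [load-bound]
step 8: C[7]=7 → dur=7, Σ=64 | A=idle B=compute:t7 [compute-only]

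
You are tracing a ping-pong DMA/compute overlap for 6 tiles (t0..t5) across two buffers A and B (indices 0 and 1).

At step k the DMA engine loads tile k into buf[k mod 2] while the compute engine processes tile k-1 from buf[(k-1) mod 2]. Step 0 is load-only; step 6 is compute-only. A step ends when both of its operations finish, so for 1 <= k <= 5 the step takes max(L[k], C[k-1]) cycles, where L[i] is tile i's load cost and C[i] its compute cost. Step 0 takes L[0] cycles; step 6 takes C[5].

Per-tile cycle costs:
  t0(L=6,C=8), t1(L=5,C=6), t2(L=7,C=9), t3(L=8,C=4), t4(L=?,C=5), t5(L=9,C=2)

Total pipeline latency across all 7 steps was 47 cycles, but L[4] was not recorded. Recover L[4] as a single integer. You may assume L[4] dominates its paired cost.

step 0 = dur = L[0]=6 = 6
step 1 = dur = max(L[1]=5, C[0]=8) = 8
step 2 = dur = max(L[2]=7, C[1]=6) = 7
step 3 = dur = max(L[3]=8, C[2]=9) = 9
step 4 = dur = max(L[4]=?, C[3]=4) = L[4]  (unknown; binding)
step 5 = dur = max(L[5]=9, C[4]=5) = 9
step 6 = dur = C[5]=2 = 2
sum of known step durations = 41
dur[4] = total - known = 47 - 41 = 6
L[4] is the binding max in step 4, so L[4] = dur[4] = 6

L[4] = 6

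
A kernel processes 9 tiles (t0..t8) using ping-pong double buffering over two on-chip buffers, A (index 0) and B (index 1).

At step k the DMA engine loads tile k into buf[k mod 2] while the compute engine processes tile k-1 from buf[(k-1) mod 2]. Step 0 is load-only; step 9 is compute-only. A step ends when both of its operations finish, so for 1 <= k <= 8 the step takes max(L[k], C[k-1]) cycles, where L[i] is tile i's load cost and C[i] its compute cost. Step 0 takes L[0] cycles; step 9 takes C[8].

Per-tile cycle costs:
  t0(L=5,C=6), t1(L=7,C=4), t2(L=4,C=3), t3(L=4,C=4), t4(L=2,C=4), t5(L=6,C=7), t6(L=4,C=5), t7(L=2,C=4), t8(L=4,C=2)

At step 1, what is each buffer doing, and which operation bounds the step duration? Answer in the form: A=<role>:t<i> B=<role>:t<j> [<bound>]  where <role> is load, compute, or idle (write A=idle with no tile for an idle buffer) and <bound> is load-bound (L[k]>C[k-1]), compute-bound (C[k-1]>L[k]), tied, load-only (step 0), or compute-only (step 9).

step 1: A=compute:t0 B=load:t1 [load-bound]

[0] DMA t0→A (5c) ∥ CU idle ⇒ 5c, clock 5
[1] DMA t1→B (7c) ∥ CU A:t0 (6c) ⇒ 7c, clock 12
[2] DMA t2→A (4c) ∥ CU B:t1 (4c) ⇒ 4c, clock 16
[3] DMA t3→B (4c) ∥ CU A:t2 (3c) ⇒ 4c, clock 20
[4] DMA t4→A (2c) ∥ CU B:t3 (4c) ⇒ 4c, clock 24
[5] DMA t5→B (6c) ∥ CU A:t4 (4c) ⇒ 6c, clock 30
[6] DMA t6→A (4c) ∥ CU B:t5 (7c) ⇒ 7c, clock 37
[7] DMA t7→B (2c) ∥ CU A:t6 (5c) ⇒ 5c, clock 42
[8] DMA t8→A (4c) ∥ CU B:t7 (4c) ⇒ 4c, clock 46
[9] DMA idle ∥ CU A:t8 (2c) ⇒ 2c, clock 48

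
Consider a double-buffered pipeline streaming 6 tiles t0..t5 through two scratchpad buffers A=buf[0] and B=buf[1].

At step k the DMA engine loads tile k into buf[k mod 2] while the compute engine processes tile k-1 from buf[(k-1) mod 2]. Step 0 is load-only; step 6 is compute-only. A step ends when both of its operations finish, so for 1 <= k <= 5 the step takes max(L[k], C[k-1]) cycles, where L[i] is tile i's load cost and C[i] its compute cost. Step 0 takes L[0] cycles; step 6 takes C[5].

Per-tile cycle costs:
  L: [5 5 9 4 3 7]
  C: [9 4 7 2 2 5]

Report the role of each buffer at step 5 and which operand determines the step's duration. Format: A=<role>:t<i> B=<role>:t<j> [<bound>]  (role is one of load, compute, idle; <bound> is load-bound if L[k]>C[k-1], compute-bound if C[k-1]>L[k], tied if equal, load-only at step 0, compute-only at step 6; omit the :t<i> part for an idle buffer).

k=0 load=t0/5c comp=- wait=5 total=5
k=1 load=t1/5c comp=t0/9c wait=9 total=14
k=2 load=t2/9c comp=t1/4c wait=9 total=23
k=3 load=t3/4c comp=t2/7c wait=7 total=30
k=4 load=t4/3c comp=t3/2c wait=3 total=33
k=5 load=t5/7c comp=t4/2c wait=7 total=40
k=6 load=- comp=t5/5c wait=5 total=45

step 5: A=compute:t4 B=load:t5 [load-bound]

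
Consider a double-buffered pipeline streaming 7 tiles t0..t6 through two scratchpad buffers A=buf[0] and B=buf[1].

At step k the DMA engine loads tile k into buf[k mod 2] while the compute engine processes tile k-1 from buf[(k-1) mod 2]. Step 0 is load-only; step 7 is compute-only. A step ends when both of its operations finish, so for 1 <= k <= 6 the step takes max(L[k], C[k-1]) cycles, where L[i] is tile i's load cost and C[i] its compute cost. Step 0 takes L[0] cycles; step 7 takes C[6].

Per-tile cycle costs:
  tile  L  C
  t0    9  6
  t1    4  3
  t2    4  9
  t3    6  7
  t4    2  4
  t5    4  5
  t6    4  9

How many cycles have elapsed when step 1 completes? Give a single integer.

end_cycle[1] = 15

step 0: L[0]=9 → dur=9, Σ=9 | A=load:t0 B=idle [load-only]
step 1: L[1]=4 C[0]=6 → dur=6, Σ=15 | A=compute:t0 B=load:t1 [compute-bound]
step 2: L[2]=4 C[1]=3 → dur=4, Σ=19 | A=load:t2 B=compute:t1 [load-bound]
step 3: L[3]=6 C[2]=9 → dur=9, Σ=28 | A=compute:t2 B=load:t3 [compute-bound]
step 4: L[4]=2 C[3]=7 → dur=7, Σ=35 | A=load:t4 B=compute:t3 [compute-bound]
step 5: L[5]=4 C[4]=4 → dur=4, Σ=39 | A=compute:t4 B=load:t5 [tied]
step 6: L[6]=4 C[5]=5 → dur=5, Σ=44 | A=load:t6 B=compute:t5 [compute-bound]
step 7: C[6]=9 → dur=9, Σ=53 | A=compute:t6 B=idle [compute-only]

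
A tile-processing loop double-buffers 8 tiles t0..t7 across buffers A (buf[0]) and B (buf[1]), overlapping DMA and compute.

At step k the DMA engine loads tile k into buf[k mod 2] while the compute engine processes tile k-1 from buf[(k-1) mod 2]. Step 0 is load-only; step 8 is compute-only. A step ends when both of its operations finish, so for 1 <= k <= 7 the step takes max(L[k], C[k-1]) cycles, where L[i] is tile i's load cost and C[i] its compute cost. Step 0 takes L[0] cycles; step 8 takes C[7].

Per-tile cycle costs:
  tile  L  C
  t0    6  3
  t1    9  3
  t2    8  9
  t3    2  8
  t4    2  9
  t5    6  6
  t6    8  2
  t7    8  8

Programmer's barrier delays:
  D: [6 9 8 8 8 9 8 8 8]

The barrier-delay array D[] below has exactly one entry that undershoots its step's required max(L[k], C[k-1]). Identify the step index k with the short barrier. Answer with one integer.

step 0: need L[0]=6 = 6; D[0]=6 ok
step 1: need max(L[1]=9,C[0]=3) = 9; D[1]=9 ok
step 2: need max(L[2]=8,C[1]=3) = 8; D[2]=8 ok
step 3: need max(L[3]=2,C[2]=9) = 9; D[3]=8 SHORT
step 4: need max(L[4]=2,C[3]=8) = 8; D[4]=8 ok
step 5: need max(L[5]=6,C[4]=9) = 9; D[5]=9 ok
step 6: need max(L[6]=8,C[5]=6) = 8; D[6]=8 ok
step 7: need max(L[7]=8,C[6]=2) = 8; D[7]=8 ok
step 8: need C[7]=8 = 8; D[8]=8 ok

hazard at step 3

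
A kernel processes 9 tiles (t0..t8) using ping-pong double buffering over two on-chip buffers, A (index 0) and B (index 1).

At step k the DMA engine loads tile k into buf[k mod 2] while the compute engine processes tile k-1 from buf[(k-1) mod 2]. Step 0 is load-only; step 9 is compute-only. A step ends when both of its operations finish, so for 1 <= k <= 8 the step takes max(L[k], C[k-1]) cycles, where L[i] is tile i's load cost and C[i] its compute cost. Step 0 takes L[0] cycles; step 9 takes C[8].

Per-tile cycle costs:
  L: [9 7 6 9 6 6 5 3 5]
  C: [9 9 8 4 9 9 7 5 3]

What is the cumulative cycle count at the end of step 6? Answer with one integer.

end_cycle[6] = 60

  0. 9=9c; end=9; A:t0 B:-
  1. max(7,9)=9c; end=18; A:t0 B:t1
  2. max(6,9)=9c; end=27; A:t2 B:t1
  3. max(9,8)=9c; end=36; A:t2 B:t3
  4. max(6,4)=6c; end=42; A:t4 B:t3
  5. max(6,9)=9c; end=51; A:t4 B:t5
  6. max(5,9)=9c; end=60; A:t6 B:t5
  7. max(3,7)=7c; end=67; A:t6 B:t7
  8. max(5,5)=5c; end=72; A:t8 B:t7
  9. 3=3c; end=75; A:t8 B:t7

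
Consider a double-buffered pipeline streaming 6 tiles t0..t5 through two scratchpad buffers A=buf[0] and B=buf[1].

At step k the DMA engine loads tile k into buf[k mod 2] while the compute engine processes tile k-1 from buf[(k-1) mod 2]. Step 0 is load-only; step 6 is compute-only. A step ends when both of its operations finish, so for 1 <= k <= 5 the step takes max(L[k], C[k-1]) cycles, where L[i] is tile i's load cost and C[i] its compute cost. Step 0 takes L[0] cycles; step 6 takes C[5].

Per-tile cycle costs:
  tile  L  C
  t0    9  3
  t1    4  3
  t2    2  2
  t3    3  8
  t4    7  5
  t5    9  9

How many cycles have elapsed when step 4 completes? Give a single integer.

end_cycle[4] = 27

step 0: L[0]=9 → dur=9, Σ=9 | A=load:t0 B=idle [load-only]
step 1: L[1]=4 C[0]=3 → dur=4, Σ=13 | A=compute:t0 B=load:t1 [load-bound]
step 2: L[2]=2 C[1]=3 → dur=3, Σ=16 | A=load:t2 B=compute:t1 [compute-bound]
step 3: L[3]=3 C[2]=2 → dur=3, Σ=19 | A=compute:t2 B=load:t3 [load-bound]
step 4: L[4]=7 C[3]=8 → dur=8, Σ=27 | A=load:t4 B=compute:t3 [compute-bound]
step 5: L[5]=9 C[4]=5 → dur=9, Σ=36 | A=compute:t4 B=load:t5 [load-bound]
step 6: C[5]=9 → dur=9, Σ=45 | A=idle B=compute:t5 [compute-only]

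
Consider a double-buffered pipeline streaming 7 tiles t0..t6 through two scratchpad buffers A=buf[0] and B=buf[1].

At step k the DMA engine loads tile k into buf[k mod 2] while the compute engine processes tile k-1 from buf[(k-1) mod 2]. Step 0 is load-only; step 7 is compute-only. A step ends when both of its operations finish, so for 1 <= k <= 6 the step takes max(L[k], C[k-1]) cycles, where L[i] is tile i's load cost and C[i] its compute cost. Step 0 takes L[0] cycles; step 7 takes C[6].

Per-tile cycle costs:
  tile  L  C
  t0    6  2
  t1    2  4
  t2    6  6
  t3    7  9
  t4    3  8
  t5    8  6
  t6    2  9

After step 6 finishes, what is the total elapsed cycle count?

k=0 load=t0/6c comp=- wait=6 total=6
k=1 load=t1/2c comp=t0/2c wait=2 total=8
k=2 load=t2/6c comp=t1/4c wait=6 total=14
k=3 load=t3/7c comp=t2/6c wait=7 total=21
k=4 load=t4/3c comp=t3/9c wait=9 total=30
k=5 load=t5/8c comp=t4/8c wait=8 total=38
k=6 load=t6/2c comp=t5/6c wait=6 total=44
k=7 load=- comp=t6/9c wait=9 total=53

end_cycle[6] = 44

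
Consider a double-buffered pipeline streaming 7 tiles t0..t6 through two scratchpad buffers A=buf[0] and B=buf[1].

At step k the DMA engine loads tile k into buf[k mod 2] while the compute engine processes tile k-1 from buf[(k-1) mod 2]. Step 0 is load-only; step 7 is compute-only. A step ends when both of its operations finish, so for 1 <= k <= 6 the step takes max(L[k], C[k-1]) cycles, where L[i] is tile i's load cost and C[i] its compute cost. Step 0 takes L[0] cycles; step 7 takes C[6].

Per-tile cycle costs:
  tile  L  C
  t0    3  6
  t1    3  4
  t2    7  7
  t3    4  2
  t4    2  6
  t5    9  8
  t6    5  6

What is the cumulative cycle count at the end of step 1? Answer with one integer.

end_cycle[1] = 9

k=0 load=t0/3c comp=- wait=3 total=3
k=1 load=t1/3c comp=t0/6c wait=6 total=9
k=2 load=t2/7c comp=t1/4c wait=7 total=16
k=3 load=t3/4c comp=t2/7c wait=7 total=23
k=4 load=t4/2c comp=t3/2c wait=2 total=25
k=5 load=t5/9c comp=t4/6c wait=9 total=34
k=6 load=t6/5c comp=t5/8c wait=8 total=42
k=7 load=- comp=t6/6c wait=6 total=48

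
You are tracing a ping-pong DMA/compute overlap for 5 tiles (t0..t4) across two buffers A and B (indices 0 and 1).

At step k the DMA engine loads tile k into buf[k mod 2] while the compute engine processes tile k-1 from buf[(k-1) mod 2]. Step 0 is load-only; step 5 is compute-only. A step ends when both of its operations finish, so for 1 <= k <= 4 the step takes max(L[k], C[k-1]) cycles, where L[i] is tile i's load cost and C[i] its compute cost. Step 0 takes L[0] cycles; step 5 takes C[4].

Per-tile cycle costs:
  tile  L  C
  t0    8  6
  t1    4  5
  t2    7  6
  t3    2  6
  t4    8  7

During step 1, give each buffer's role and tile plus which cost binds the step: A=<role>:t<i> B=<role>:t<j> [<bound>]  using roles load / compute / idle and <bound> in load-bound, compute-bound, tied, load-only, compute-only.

k=0 load=t0/8c comp=- wait=8 total=8
k=1 load=t1/4c comp=t0/6c wait=6 total=14
k=2 load=t2/7c comp=t1/5c wait=7 total=21
k=3 load=t3/2c comp=t2/6c wait=6 total=27
k=4 load=t4/8c comp=t3/6c wait=8 total=35
k=5 load=- comp=t4/7c wait=7 total=42

step 1: A=compute:t0 B=load:t1 [compute-bound]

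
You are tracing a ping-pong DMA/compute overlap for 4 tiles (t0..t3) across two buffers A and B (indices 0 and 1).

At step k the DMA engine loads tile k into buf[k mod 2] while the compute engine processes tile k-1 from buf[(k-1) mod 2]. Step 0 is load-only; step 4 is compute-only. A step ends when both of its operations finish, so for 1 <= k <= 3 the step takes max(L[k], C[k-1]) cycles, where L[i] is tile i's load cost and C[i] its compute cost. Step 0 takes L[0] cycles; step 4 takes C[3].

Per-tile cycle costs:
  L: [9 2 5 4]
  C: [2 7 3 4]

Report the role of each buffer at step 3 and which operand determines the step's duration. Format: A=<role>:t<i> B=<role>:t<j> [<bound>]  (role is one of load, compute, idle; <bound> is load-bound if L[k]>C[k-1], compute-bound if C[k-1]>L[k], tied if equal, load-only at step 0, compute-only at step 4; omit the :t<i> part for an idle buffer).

step 3: A=compute:t2 B=load:t3 [load-bound]

step 0: L[0]=9 → dur=9, Σ=9 | A=load:t0 B=idle [load-only]
step 1: L[1]=2 C[0]=2 → dur=2, Σ=11 | A=compute:t0 B=load:t1 [tied]
step 2: L[2]=5 C[1]=7 → dur=7, Σ=18 | A=load:t2 B=compute:t1 [compute-bound]
step 3: L[3]=4 C[2]=3 → dur=4, Σ=22 | A=compute:t2 B=load:t3 [load-bound]
step 4: C[3]=4 → dur=4, Σ=26 | A=idle B=compute:t3 [compute-only]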